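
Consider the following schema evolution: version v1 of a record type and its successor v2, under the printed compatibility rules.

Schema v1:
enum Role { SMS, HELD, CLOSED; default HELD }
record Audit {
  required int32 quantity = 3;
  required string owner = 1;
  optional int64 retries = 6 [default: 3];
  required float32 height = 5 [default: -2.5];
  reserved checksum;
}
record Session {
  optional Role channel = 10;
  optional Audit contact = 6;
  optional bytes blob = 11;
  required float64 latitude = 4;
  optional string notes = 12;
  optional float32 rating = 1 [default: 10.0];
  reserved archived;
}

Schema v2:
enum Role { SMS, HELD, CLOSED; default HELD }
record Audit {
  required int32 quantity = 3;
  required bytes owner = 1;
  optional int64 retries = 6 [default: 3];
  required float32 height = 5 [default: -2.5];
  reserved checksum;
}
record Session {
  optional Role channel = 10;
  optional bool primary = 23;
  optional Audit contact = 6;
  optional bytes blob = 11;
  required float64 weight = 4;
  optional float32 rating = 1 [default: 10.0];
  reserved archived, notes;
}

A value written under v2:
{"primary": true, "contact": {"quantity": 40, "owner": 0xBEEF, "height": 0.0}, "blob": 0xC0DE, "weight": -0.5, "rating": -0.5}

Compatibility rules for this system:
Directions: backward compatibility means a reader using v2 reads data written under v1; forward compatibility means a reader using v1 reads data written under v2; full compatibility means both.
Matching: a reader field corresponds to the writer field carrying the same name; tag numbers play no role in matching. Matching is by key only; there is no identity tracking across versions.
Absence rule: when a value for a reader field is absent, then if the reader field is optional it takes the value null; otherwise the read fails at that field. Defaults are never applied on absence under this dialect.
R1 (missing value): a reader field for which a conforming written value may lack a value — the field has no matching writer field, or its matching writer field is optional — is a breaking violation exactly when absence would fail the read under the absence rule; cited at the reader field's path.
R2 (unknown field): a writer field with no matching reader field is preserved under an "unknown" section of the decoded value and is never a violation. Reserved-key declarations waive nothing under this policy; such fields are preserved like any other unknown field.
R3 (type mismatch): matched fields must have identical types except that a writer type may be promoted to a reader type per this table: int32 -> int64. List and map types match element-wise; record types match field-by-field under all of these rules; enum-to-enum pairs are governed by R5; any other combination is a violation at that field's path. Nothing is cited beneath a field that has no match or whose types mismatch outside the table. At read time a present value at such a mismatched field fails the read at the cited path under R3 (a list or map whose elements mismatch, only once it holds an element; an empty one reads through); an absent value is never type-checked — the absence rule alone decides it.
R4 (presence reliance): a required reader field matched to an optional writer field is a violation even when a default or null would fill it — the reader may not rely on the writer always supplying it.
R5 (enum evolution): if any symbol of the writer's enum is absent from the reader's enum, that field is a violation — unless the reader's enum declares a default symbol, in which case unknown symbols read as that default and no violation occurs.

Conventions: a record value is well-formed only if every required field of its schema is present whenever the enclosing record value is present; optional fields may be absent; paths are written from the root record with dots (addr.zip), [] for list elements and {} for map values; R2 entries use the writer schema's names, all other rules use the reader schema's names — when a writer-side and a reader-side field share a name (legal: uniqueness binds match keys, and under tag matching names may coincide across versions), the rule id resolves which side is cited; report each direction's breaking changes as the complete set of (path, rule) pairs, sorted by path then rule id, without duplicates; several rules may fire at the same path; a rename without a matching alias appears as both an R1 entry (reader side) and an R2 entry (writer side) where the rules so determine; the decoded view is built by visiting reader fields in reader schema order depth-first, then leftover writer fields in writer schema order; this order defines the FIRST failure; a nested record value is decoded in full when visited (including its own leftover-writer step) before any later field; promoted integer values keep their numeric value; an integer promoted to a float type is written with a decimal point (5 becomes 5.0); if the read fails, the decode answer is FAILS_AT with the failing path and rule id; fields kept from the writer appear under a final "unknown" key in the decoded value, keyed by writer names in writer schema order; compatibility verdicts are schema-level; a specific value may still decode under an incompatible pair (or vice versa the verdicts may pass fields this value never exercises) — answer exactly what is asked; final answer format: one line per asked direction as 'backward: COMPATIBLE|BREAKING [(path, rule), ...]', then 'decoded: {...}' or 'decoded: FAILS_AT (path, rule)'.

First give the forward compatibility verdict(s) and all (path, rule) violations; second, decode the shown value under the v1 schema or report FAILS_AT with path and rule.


forward: BREAKING [(contact.owner, R3), (latitude, R1)]; decoded: FAILS_AT (contact.owner, R3)

each type pair in Session: writer, then reader
forward for Session (reader v1, writer v2):
  writer optional, Role -> Role: reader channel maps from writer channel
  writer optional, Audit -> Audit: reader contact maps from writer contact
  writer optional, bytes -> bytes: reader blob maps from writer blob
  no writer field matches reader latitude
  no writer field matches reader notes
  writer optional, float32 -> float32: reader rating maps from writer rating
  leftover writer field: primary
  leftover writer field: weight
  writer required, int32 -> int32: reader contact.quantity maps from writer contact.quantity
  writer required, bytes -> string: reader contact.owner maps from writer contact.owner
  writer optional, int64 -> int64: reader contact.retries maps from writer contact.retries
  writer required, float32 -> float32: reader contact.height maps from writer contact.height
  rule R3 violated at contact.owner
  rule R1 violated at latitude
  => 2 violation(s): forward is BREAKING for Session
migrating the Session value to v1:
  channel := null (missing; optional => null)
  contact.quantity := 40
  read fails at contact.owner under R3
  => FAILS_AT (contact.owner, R3)
remaining Session differences; none change what is asked:
  added field primary to record Session: optional bool, tag 23 (in v2 it sits immediately before contact) -> no rule fires on it in Session's dialect; the asked verdict holds
  removed field notes from record Session (its key "notes" joins the reserved list) -> no rule fires on it in Session's dialect; the asked verdict holds


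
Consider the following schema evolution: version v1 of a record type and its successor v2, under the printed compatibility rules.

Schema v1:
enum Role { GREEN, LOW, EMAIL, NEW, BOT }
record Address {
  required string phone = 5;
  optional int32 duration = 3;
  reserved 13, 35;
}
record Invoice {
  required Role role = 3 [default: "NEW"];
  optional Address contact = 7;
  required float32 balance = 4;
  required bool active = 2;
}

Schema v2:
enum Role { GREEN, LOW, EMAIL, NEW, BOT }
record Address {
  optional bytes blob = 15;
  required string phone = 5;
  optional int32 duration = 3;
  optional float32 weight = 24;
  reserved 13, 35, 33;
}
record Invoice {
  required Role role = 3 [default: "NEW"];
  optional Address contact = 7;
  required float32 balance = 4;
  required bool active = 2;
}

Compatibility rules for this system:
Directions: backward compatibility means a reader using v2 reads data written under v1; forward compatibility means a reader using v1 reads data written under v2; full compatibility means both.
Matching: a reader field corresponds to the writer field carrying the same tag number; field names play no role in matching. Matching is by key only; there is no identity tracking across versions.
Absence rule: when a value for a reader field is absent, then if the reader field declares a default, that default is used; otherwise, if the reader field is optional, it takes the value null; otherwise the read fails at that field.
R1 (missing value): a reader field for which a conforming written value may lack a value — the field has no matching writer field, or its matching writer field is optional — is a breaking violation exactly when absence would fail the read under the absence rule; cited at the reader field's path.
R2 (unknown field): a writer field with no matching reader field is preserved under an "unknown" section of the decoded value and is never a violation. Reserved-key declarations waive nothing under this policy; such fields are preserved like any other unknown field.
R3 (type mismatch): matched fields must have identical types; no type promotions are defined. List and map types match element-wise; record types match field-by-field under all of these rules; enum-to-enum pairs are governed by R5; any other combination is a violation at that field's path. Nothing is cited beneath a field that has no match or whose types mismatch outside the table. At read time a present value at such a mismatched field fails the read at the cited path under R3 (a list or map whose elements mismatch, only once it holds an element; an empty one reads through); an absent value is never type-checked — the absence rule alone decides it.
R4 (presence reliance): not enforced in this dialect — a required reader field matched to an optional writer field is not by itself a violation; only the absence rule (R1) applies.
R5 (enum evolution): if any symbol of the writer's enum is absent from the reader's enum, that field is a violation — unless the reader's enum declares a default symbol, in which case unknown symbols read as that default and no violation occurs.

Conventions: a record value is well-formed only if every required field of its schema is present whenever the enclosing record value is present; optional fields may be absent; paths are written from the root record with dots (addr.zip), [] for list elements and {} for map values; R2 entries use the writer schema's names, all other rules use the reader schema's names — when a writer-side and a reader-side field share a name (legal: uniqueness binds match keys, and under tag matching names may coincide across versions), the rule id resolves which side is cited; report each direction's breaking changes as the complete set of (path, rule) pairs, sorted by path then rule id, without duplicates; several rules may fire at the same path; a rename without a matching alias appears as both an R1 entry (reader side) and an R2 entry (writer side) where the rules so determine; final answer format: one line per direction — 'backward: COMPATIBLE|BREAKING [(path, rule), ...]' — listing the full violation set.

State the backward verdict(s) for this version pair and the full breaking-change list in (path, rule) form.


the writer's type comes first in each Invoice pair
backward analysis of Invoice with v2 as reader and v1 as writer:
  Role -> Role, writer required: role aligns to role
  Address -> Address, writer optional: contact aligns to contact
  float32 -> float32, writer required: balance aligns to balance
  bool -> bool, writer required: active aligns to active
  contact.blob: no writer match
  string -> string, writer required: contact.phone aligns to contact.phone
  int32 -> int32, writer optional: contact.duration aligns to contact.duration
  contact.weight: no writer match
  => backward: COMPATIBLE
remaining Invoice differences; none change what is asked:
  added field weight to record Address: optional float32, tag 24 (in v2 it sits last) -> fires no rule on Invoice, leaving the asked answer as it is
  added field blob to record Address: optional bytes, tag 15 (in v2 it sits immediately before phone) -> fires no rule on Invoice, leaving the asked answer as it is

backward: COMPATIBLE []


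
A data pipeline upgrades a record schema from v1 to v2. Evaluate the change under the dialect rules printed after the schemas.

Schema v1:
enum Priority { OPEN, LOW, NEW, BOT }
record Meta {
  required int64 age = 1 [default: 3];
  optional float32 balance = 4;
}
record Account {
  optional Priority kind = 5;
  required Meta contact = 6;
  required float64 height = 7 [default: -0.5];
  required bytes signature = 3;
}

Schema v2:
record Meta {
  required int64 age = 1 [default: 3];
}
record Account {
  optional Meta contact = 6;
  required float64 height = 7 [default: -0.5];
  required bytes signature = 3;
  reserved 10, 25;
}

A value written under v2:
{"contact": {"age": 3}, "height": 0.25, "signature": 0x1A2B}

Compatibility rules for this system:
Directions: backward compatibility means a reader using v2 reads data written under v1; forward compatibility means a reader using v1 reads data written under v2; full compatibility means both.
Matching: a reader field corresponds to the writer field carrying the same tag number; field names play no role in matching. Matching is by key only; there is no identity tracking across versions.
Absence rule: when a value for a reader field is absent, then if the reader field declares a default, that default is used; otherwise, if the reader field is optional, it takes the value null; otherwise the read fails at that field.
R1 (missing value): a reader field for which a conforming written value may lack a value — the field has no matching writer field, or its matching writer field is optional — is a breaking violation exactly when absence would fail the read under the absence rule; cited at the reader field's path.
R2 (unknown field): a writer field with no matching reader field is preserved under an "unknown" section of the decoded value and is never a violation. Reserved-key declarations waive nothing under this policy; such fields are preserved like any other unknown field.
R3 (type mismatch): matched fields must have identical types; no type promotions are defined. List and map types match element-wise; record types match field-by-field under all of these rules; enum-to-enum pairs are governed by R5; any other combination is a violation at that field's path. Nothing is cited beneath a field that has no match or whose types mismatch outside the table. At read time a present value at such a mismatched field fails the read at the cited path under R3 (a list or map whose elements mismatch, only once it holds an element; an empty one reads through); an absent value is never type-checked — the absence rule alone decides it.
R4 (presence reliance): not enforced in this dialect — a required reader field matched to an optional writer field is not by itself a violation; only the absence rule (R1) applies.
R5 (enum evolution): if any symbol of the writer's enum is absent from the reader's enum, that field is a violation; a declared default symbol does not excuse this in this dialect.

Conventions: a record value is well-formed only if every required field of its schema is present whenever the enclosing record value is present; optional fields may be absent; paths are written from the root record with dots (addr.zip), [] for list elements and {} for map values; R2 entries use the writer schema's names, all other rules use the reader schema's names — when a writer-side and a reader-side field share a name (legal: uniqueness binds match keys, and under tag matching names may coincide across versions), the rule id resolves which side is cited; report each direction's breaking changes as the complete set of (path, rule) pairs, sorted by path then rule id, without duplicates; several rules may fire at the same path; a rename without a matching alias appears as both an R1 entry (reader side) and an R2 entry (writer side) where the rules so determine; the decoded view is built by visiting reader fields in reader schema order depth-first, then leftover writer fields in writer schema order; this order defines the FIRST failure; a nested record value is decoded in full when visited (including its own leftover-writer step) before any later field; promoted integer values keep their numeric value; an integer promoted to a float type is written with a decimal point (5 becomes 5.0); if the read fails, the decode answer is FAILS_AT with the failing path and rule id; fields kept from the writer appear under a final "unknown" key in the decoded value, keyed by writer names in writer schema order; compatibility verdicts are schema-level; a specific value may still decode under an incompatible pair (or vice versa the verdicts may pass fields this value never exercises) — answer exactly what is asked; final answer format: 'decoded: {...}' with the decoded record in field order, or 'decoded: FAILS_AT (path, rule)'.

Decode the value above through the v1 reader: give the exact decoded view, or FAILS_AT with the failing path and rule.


decoded: {"kind": null, "contact": {"age": 3, "balance": null}, "height": 0.25, "signature": 0x1A2B}

in Account below, arrows point writer -> reader
decode walk for Account under reader schema v1:
  kind := null (absent, optional -> null)
  contact.age := 3
  contact.balance := null (absent, optional -> null)
  height := 0.25
  signature := 0x1A2B
  => decoded: {"kind": null, "contact": {"age": 3, "balance": null}, "height": 0.25, "signature": 0x1A2B}
checking off the Account differences that do not matter here:
  removed field balance from record Meta -> no rule fires on it and the decoded Account view is identical with or without it
  field contact in record Account: required changed to optional -> matters for Account compatibility verdicts, not for this value's decode
  removed field kind from record Account -> no rule fires on it and the decoded Account view is identical with or without it


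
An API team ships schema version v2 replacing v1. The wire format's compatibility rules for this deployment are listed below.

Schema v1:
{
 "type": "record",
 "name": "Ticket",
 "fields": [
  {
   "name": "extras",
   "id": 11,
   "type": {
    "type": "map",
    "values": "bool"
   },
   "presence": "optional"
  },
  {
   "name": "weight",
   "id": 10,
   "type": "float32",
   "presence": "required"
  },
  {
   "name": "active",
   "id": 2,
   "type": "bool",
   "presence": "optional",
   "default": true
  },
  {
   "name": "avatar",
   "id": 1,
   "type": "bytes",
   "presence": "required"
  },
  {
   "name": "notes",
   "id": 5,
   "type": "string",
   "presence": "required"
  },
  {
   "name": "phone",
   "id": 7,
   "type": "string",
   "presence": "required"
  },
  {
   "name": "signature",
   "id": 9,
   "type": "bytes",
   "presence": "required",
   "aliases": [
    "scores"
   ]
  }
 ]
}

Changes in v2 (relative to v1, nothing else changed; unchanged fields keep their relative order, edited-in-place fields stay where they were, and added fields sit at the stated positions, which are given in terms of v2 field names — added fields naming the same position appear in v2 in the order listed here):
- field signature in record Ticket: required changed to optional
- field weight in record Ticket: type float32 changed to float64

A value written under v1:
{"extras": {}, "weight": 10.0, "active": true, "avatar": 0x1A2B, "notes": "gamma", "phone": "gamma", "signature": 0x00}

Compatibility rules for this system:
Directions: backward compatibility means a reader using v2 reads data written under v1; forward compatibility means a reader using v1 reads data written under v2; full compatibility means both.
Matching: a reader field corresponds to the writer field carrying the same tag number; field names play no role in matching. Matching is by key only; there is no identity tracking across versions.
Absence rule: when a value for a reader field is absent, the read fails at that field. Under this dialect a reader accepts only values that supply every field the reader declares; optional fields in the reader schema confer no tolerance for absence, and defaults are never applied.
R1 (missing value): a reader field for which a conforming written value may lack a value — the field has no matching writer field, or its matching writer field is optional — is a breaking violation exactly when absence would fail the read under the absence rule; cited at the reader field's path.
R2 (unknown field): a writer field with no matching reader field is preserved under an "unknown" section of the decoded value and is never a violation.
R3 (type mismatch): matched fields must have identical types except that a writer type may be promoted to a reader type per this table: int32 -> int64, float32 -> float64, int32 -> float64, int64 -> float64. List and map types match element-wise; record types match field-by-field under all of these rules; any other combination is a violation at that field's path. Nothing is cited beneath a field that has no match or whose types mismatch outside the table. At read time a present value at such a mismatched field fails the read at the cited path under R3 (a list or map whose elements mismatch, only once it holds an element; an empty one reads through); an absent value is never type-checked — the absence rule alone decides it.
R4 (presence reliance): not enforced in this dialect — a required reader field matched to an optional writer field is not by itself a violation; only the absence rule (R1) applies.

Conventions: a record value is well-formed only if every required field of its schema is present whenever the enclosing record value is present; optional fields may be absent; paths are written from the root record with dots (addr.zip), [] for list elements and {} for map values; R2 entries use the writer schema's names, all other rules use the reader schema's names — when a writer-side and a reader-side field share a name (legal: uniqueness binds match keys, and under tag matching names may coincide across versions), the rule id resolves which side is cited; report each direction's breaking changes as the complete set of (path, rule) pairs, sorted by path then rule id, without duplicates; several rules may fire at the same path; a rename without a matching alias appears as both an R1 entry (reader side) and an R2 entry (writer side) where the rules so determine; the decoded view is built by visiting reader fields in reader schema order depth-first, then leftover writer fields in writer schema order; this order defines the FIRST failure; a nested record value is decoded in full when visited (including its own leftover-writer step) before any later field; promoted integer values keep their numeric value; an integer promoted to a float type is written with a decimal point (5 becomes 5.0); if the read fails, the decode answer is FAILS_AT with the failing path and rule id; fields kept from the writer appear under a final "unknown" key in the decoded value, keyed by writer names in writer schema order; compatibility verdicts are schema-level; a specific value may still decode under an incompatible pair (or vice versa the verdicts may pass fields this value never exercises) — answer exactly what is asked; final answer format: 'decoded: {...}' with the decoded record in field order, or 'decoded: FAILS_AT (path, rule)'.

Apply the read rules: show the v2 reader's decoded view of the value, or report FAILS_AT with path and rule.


in Ticket below, arrows point writer -> reader
decode (reader v2):
  extras := {}
  weight := 10.0 (float32 -> float64)
  active := true
  avatar := 0x1A2B
  notes := "gamma"
  phone := "gamma"
  signature := 0x00
  => decoded: {"extras": {}, "weight": 10.0, "active": true, "avatar": 0x1A2B, "notes": "gamma", "phone": "gamma", "signature": 0x00}
checking off the Ticket differences that do not matter here:
  field signature in record Ticket: required changed to optional -> shifts the Ticket verdicts, not this decode
  field weight in record Ticket: type float32 changed to float64 -> shifts the Ticket verdicts, not this decode

decoded: {"extras": {}, "weight": 10.0, "active": true, "avatar": 0x1A2B, "notes": "gamma", "phone": "gamma", "signature": 0x00}


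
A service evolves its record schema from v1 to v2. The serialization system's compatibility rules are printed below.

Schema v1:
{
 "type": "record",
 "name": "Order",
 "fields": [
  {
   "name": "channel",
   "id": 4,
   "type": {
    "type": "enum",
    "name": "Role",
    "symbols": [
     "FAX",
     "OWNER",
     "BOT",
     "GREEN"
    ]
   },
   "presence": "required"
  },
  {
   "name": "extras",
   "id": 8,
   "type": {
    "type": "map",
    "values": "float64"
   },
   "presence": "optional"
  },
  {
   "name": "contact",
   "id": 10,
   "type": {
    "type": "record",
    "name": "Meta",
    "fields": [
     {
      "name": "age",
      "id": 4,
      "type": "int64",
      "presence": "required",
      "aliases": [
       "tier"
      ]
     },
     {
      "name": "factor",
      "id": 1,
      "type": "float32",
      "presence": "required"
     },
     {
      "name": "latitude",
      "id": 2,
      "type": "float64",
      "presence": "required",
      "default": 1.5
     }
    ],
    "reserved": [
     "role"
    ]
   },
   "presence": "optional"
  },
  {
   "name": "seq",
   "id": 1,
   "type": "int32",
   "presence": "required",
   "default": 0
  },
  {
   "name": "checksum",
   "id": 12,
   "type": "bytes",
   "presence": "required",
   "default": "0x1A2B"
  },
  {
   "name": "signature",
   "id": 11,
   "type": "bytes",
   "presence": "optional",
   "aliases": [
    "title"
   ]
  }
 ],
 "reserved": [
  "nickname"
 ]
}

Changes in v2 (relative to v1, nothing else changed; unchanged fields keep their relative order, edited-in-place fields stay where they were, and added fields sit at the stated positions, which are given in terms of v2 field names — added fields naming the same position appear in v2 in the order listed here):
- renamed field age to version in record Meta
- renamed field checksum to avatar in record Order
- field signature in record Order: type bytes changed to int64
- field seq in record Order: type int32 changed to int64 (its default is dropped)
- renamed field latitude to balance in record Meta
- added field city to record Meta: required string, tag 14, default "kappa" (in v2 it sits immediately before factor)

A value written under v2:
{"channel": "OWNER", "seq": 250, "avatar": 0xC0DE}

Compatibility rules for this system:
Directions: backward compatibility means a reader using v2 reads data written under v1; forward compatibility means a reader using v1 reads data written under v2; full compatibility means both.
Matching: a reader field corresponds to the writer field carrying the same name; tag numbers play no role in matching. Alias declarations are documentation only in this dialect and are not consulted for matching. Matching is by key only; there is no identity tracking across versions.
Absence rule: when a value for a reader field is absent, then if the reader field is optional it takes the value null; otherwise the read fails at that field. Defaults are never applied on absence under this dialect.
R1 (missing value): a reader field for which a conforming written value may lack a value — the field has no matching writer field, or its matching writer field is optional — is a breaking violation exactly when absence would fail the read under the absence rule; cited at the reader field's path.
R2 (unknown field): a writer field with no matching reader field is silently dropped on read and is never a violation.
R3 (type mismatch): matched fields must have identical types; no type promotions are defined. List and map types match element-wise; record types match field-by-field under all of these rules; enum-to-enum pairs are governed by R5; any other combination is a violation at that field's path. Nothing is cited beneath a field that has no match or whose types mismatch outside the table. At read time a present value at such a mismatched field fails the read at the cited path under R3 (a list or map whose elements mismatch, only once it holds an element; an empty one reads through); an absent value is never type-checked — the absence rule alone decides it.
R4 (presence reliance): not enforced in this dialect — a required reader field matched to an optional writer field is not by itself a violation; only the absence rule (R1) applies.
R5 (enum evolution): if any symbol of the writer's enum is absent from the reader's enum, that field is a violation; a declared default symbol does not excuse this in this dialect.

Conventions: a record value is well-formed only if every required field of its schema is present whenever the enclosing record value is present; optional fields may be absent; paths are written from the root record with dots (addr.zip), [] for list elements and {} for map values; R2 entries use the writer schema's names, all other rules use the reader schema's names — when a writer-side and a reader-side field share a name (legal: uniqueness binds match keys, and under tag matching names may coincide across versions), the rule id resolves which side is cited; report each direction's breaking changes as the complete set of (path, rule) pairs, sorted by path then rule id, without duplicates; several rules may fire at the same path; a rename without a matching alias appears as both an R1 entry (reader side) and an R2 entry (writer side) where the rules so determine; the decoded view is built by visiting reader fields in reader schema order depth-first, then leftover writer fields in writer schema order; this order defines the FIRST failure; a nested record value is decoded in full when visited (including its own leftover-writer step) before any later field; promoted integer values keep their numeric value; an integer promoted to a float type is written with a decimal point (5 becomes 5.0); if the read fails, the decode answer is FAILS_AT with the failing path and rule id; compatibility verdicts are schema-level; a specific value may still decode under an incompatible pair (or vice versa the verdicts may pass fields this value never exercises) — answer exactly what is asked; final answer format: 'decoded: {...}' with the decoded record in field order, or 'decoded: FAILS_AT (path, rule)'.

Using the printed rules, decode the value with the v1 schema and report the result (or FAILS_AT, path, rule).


arrows below run writer -> reader for Order
decode (reader v1):
  channel := "OWNER"
  extras := null (not supplied -> null)
  contact := null (not supplied -> null)
  read fails at seq under R3
  => FAILS_AT (seq, R3)
remaining Order differences; none change what is asked:
  renamed field age to version in record Meta -> changes Order's schema-level verdicts only — the decode of this value is the same
  renamed field checksum to avatar in record Order -> changes Order's schema-level verdicts only — the decode of this value is the same
  field signature in record Order: type bytes changed to int64 -> changes Order's schema-level verdicts only — the decode of this value is the same
  renamed field latitude to balance in record Meta -> changes Order's schema-level verdicts only — the decode of this value is the same
  added field city to record Meta: required string, tag 14, default "kappa" (in v2 it sits immediately before factor) -> changes Order's schema-level verdicts only — the decode of this value is the same

decoded: FAILS_AT (seq, R3)


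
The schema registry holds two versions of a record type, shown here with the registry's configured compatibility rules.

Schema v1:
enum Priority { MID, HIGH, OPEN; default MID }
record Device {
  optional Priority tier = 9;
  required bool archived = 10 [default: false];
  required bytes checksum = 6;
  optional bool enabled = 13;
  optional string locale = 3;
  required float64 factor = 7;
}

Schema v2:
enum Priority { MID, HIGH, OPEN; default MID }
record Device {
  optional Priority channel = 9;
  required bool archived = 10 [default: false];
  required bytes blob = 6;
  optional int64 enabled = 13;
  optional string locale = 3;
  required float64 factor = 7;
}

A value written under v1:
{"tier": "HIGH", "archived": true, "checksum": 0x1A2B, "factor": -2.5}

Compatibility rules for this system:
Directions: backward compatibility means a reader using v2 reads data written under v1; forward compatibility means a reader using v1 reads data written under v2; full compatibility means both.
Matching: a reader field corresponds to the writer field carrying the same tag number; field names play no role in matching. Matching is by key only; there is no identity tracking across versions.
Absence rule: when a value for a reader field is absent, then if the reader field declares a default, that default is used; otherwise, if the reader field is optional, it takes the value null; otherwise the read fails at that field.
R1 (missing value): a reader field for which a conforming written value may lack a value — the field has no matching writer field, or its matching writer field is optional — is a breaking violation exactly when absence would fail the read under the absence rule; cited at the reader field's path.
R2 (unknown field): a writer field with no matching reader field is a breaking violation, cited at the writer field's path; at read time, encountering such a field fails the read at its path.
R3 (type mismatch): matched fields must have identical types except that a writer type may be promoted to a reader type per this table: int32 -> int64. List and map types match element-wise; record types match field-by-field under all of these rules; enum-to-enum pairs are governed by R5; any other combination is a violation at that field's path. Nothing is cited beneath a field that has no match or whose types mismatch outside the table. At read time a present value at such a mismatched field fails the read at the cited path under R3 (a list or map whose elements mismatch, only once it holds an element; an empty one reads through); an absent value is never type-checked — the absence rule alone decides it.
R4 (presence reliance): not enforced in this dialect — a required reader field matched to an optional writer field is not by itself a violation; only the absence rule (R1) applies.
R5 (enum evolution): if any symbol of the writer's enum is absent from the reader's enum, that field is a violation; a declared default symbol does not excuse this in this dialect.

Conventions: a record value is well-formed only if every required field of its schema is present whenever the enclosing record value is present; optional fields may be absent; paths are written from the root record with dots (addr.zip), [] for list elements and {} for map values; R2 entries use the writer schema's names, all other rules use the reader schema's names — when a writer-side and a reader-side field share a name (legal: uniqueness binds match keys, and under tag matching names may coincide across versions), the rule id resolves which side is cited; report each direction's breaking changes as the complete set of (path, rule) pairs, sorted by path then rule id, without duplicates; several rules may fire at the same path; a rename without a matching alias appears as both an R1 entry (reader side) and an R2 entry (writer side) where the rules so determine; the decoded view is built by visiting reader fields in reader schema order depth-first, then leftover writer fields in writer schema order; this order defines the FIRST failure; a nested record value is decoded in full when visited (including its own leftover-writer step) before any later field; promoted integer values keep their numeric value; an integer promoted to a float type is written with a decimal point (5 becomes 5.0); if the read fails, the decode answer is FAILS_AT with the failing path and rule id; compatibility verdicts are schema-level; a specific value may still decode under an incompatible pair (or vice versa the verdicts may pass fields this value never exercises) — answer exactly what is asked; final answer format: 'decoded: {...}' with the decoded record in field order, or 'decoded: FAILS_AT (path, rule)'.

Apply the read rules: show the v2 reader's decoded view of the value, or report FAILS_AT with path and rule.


decoded: {"channel": "HIGH", "archived": true, "blob": 0x1A2B, "enabled": null, "locale": null, "factor": -2.5}

arrows below run writer -> reader for Device
decode walk for Device under reader schema v2:
  channel := "HIGH" (from writer tier)
  archived := true
  blob := 0x1A2B (from writer checksum)
  enabled := null (not supplied -> null)
  locale := null (not supplied -> null)
  factor := -2.5
  => decoded: {"channel": "HIGH", "archived": true, "blob": 0x1A2B, "enabled": null, "locale": null, "factor": -2.5}
diffs on Device not affecting the asked answer:
  field enabled in record Device: type bool changed to int64 -> shifts the Device verdicts, not this decode


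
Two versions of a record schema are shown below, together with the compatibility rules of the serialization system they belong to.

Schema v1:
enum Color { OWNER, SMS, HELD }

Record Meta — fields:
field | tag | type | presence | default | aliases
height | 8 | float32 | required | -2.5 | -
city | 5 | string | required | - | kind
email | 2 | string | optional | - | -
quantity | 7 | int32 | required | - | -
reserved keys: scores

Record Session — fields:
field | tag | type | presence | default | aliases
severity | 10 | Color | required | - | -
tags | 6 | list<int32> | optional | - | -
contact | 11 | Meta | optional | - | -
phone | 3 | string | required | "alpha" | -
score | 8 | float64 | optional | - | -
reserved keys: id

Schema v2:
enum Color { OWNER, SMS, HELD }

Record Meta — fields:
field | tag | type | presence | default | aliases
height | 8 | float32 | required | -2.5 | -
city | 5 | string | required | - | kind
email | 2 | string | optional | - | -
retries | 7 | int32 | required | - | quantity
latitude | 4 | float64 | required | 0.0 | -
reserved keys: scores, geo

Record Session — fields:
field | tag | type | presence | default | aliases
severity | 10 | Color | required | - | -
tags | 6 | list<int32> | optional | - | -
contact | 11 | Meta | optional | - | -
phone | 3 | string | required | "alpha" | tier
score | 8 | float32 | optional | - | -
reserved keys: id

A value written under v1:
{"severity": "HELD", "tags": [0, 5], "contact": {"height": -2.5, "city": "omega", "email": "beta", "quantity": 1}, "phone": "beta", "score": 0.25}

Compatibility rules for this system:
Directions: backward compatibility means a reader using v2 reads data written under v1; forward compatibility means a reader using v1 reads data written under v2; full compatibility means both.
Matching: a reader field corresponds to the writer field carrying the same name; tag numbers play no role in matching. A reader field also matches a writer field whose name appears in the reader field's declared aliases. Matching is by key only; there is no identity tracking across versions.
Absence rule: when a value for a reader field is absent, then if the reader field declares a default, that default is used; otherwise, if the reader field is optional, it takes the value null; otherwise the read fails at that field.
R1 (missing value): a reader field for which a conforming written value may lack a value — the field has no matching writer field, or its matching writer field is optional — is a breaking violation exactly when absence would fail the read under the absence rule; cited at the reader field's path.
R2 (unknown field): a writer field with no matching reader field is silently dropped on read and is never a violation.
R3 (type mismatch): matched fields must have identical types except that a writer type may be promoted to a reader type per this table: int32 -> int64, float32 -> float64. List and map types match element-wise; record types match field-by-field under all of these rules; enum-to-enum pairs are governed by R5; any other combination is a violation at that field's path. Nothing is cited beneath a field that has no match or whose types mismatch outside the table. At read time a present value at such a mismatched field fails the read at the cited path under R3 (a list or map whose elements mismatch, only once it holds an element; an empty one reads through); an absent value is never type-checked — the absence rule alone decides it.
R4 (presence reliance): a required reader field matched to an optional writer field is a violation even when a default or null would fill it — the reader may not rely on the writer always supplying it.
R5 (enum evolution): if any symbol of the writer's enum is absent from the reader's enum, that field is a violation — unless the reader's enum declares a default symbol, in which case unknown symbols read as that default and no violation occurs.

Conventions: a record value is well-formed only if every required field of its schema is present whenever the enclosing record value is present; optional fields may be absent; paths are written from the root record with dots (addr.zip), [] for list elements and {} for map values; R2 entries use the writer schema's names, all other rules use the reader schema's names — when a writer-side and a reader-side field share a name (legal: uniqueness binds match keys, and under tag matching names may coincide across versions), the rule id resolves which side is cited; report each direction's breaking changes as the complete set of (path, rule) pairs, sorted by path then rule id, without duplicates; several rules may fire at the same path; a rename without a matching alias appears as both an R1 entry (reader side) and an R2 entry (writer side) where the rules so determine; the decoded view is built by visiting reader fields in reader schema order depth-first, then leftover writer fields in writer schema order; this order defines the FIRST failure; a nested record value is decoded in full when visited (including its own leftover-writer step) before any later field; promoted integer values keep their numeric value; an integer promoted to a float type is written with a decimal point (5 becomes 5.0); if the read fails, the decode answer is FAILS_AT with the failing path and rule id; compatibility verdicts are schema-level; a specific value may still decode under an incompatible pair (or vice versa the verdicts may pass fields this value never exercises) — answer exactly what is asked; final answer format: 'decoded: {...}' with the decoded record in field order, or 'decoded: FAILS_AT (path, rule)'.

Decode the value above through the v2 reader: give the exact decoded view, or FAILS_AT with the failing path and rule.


decoded: FAILS_AT (score, R3)

each type pair in Session: writer, then reader
migrating the Session value to v2:
  severity := "HELD"
  tags := [0, 5]
  contact.height := -2.5
  contact.city := "omega"
  contact.email := "beta"
  contact.retries := 1 (from writer quantity)
  contact.latitude := 0.0 (missing; default applied)
  phone := "beta"
  read fails at score under R3
  => FAILS_AT (score, R3)
the other Session changes do not affect what is asked:
  added field latitude to record Meta: required float64, tag 4, default 0.0 (in v2 it sits last) -> no rule fires on it and the decoded Session view is identical with or without it
  renamed field quantity to retries in record Meta (alias quantity declared on the renamed field) -> shifts the Session verdicts, not this decode
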